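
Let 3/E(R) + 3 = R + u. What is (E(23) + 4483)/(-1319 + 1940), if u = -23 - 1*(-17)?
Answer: 62765/8694 ≈ 7.2193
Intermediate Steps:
u = -6 (u = -23 + 17 = -6)
E(R) = 3/(-9 + R) (E(R) = 3/(-3 + (R - 6)) = 3/(-3 + (-6 + R)) = 3/(-9 + R))
(E(23) + 4483)/(-1319 + 1940) = (3/(-9 + 23) + 4483)/(-1319 + 1940) = (3/14 + 4483)/621 = (3*(1/14) + 4483)*(1/621) = (3/14 + 4483)*(1/621) = (62765/14)*(1/621) = 62765/8694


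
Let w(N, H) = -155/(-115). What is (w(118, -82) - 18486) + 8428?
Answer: -231303/23 ≈ -10057.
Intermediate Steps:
w(N, H) = 31/23 (w(N, H) = -155*(-1/115) = 31/23)
(w(118, -82) - 18486) + 8428 = (31/23 - 18486) + 8428 = -425147/23 + 8428 = -231303/23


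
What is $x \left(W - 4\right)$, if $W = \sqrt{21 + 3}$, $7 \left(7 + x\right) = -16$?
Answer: $\frac{260}{7} - \frac{130 \sqrt{6}}{7} \approx -8.3477$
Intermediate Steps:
$x = - \frac{65}{7}$ ($x = -7 + \frac{1}{7} \left(-16\right) = -7 - \frac{16}{7} = - \frac{65}{7} \approx -9.2857$)
$W = 2 \sqrt{6}$ ($W = \sqrt{24} = 2 \sqrt{6} \approx 4.899$)
$x \left(W - 4\right) = - \frac{65 \left(2 \sqrt{6} - 4\right)}{7} = - \frac{65 \left(-4 + 2 \sqrt{6}\right)}{7} = \frac{260}{7} - \frac{130 \sqrt{6}}{7}$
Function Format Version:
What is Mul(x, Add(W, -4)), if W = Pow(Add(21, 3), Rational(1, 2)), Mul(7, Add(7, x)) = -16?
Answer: Add(Rational(260, 7), Mul(Rational(-130, 7), Pow(6, Rational(1, 2)))) ≈ -8.3477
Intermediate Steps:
x = Rational(-65, 7) (x = Add(-7, Mul(Rational(1, 7), -16)) = Add(-7, Rational(-16, 7)) = Rational(-65, 7) ≈ -9.2857)
W = Mul(2, Pow(6, Rational(1, 2))) (W = Pow(24, Rational(1, 2)) = Mul(2, Pow(6, Rational(1, 2))) ≈ 4.8990)
Mul(x, Add(W, -4)) = Mul(Rational(-65, 7), Add(Mul(2, Pow(6, Rational(1, 2))), -4)) = Mul(Rational(-65, 7), Add(-4, Mul(2, Pow(6, Rational(1, 2))))) = Add(Rational(260, 7), Mul(Rational(-130, 7), Pow(6, Rational(1, 2))))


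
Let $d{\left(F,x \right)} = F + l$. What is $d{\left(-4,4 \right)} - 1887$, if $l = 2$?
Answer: $-1889$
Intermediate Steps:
$d{\left(F,x \right)} = 2 + F$ ($d{\left(F,x \right)} = F + 2 = 2 + F$)
$d{\left(-4,4 \right)} - 1887 = \left(2 - 4\right) - 1887 = -2 - 1887 = -1889$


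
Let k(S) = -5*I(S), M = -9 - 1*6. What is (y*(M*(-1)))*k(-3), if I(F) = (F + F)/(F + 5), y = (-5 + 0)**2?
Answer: 5625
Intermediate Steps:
M = -15 (M = -9 - 6 = -15)
y = 25 (y = (-5)**2 = 25)
I(F) = 2*F/(5 + F) (I(F) = (2*F)/(5 + F) = 2*F/(5 + F))
k(S) = -10*S/(5 + S)
(y*(M*(-1)))*k(-3) = (25*(-15*(-1)))*(-10*(-3)/(5 - 3)) = (25*15)*(-10*(-3)/2) = 375*(-10*(-3)*1/2) = 375*15 = 5625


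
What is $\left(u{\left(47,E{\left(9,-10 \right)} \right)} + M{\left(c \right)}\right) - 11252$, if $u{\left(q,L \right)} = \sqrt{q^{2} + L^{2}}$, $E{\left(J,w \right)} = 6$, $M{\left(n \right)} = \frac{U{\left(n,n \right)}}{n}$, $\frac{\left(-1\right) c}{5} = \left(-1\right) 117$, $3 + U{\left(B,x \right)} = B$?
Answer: $- \frac{2193946}{195} + \sqrt{2245} \approx -11204.0$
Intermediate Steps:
$U{\left(B,x \right)} = -3 + B$
$c = 585$ ($c = - 5 \left(\left(-1\right) 117\right) = \left(-5\right) \left(-117\right) = 585$)
$M{\left(n \right)} = \frac{-3 + n}{n}$
$u{\left(q,L \right)} = \sqrt{L^{2} + q^{2}}$
$\left(u{\left(47,E{\left(9,-10 \right)} \right)} + M{\left(c \right)}\right) - 11252 = \left(\sqrt{6^{2} + 47^{2}} + \frac{-3 + 585}{585}\right) - 11252 = \left(\sqrt{36 + 2209} + \frac{1}{585} \cdot 582\right) - 11252 = \left(\sqrt{2245} + \frac{194}{195}\right) - 11252 = \left(\frac{194}{195} + \sqrt{2245}\right) - 11252 = - \frac{2193946}{195} + \sqrt{2245}$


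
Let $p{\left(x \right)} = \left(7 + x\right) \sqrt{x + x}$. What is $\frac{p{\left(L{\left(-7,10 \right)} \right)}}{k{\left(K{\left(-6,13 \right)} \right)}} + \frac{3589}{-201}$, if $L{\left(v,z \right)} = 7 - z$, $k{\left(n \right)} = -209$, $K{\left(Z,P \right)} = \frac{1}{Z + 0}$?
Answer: $- \frac{3589}{201} - \frac{4 i \sqrt{6}}{209} \approx -17.856 - 0.04688 i$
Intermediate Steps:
$K{\left(Z,P \right)} = \frac{1}{Z}$
$p{\left(x \right)} = \sqrt{2} \sqrt{x} \left(7 + x\right)$ ($p{\left(x \right)} = \left(7 + x\right) \sqrt{2 x} = \left(7 + x\right) \sqrt{2} \sqrt{x} = \sqrt{2} \sqrt{x} \left(7 + x\right)$)
$\frac{p{\left(L{\left(-7,10 \right)} \right)}}{k{\left(K{\left(-6,13 \right)} \right)}} + \frac{3589}{-201} = \frac{\sqrt{2} \sqrt{7 - 10} \left(7 + \left(7 - 10\right)\right)}{-209} + \frac{3589}{-201} = \sqrt{2} \sqrt{7 - 10} \left(7 + \left(7 - 10\right)\right) \left(- \frac{1}{209}\right) + 3589 \left(- \frac{1}{201}\right) = \sqrt{2} \sqrt{-3} \left(7 - 3\right) \left(- \frac{1}{209}\right) - \frac{3589}{201} = \sqrt{2} i \sqrt{3} \cdot 4 \left(- \frac{1}{209}\right) - \frac{3589}{201} = 4 i \sqrt{6} \left(- \frac{1}{209}\right) - \frac{3589}{201} = - \frac{4 i \sqrt{6}}{209} - \frac{3589}{201} = - \frac{3589}{201} - \frac{4 i \sqrt{6}}{209}$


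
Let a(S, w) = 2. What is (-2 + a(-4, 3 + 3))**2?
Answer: 0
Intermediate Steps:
(-2 + a(-4, 3 + 3))**2 = (-2 + 2)**2 = 0**2 = 0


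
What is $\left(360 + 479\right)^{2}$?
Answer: $703921$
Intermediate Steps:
$\left(360 + 479\right)^{2} = 839^{2} = 703921$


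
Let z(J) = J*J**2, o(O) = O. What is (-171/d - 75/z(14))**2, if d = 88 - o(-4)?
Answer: 14168378961/3983124544 ≈ 3.5571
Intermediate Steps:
d = 92 (d = 88 - 1*(-4) = 88 + 4 = 92)
z(J) = J**3
(-171/d - 75/z(14))**2 = (-171/92 - 75/(14**3))**2 = (-171*1/92 - 75/2744)**2 = (-171/92 - 75*1/2744)**2 = (-171/92 - 75/2744)**2 = (-119031/63112)**2 = 14168378961/3983124544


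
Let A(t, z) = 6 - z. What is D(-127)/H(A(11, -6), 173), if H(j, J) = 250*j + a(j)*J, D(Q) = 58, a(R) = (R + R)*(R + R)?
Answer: 29/51324 ≈ 0.00056504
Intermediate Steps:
a(R) = 4*R² (a(R) = (2*R)*(2*R) = 4*R²)
H(j, J) = 250*j + 4*J*j² (H(j, J) = 250*j + (4*j²)*J = 250*j + 4*J*j²)
D(-127)/H(A(11, -6), 173) = 58/((2*(6 - 1*(-6))*(125 + 2*173*(6 - 1*(-6))))) = 58/((2*(6 + 6)*(125 + 2*173*(6 + 6)))) = 58/((2*12*(125 + 2*173*12))) = 58/((2*12*(125 + 4152))) = 58/((2*12*4277)) = 58/102648 = 58*(1/102648) = 29/51324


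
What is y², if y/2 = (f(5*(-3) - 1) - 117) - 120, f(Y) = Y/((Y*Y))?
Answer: 14386849/64 ≈ 2.2479e+5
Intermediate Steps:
f(Y) = 1/Y (f(Y) = Y/(Y²) = Y/Y² = 1/Y)
y = -3793/8 (y = 2*((1/(5*(-3) - 1) - 117) - 120) = 2*((1/(-15 - 1) - 117) - 120) = 2*((1/(-16) - 117) - 120) = 2*((-1/16 - 117) - 120) = 2*(-1873/16 - 120) = 2*(-3793/16) = -3793/8 ≈ -474.13)
y² = (-3793/8)² = 14386849/64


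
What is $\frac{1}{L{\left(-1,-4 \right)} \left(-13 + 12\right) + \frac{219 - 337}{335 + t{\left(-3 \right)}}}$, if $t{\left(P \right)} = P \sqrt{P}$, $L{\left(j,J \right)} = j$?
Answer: $\frac{36361}{23558} + \frac{177 i \sqrt{3}}{23558} \approx 1.5435 + 0.013014 i$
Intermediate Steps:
$t{\left(P \right)} = P^{\frac{3}{2}}$
$\frac{1}{L{\left(-1,-4 \right)} \left(-13 + 12\right) + \frac{219 - 337}{335 + t{\left(-3 \right)}}} = \frac{1}{- (-13 + 12) + \frac{219 - 337}{335 + \left(-3\right)^{\frac{3}{2}}}} = \frac{1}{\left(-1\right) \left(-1\right) - \frac{118}{335 - 3 i \sqrt{3}}} = \frac{1}{1 - \frac{118}{335 - 3 i \sqrt{3}}}$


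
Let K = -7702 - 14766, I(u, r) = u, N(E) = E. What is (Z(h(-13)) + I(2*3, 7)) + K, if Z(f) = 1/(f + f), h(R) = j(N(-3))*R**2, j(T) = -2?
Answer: -15184313/676 ≈ -22462.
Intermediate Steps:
K = -22468
h(R) = -2*R**2
Z(f) = 1/(2*f)
(Z(h(-13)) + I(2*3, 7)) + K = (1/(2*((-2*(-13)**2))) + 2*3) - 22468 = (1/(2*((-2*169))) + 6) - 22468 = ((1/2)/(-338) + 6) - 22468 = ((1/2)*(-1/338) + 6) - 22468 = (-1/676 + 6) - 22468 = 4055/676 - 22468 = -15184313/676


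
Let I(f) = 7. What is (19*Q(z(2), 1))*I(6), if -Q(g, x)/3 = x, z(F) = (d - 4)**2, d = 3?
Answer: -399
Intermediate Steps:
z(F) = 1 (z(F) = (3 - 4)**2 = (-1)**2 = 1)
Q(g, x) = -3*x
(19*Q(z(2), 1))*I(6) = (19*(-3*1))*7 = (19*(-3))*7 = -57*7 = -399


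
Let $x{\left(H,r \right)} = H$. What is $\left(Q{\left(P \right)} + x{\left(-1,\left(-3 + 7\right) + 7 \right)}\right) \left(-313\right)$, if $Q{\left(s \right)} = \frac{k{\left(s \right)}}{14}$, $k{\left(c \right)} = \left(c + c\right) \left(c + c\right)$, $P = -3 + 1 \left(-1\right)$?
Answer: $- \frac{7825}{7} \approx -1117.9$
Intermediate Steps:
$P = -4$ ($P = -3 - 1 = -4$)
$k{\left(c \right)} = 4 c^{2}$ ($k{\left(c \right)} = 2 c 2 c = 4 c^{2}$)
$Q{\left(s \right)} = \frac{2 s^{2}}{7}$ ($Q{\left(s \right)} = \frac{4 s^{2}}{14} = 4 s^{2} \cdot \frac{1}{14} = \frac{2 s^{2}}{7}$)
$\left(Q{\left(P \right)} + x{\left(-1,\left(-3 + 7\right) + 7 \right)}\right) \left(-313\right) = \left(\frac{2 \left(-4\right)^{2}}{7} - 1\right) \left(-313\right) = \left(\frac{2}{7} \cdot 16 - 1\right) \left(-313\right) = \left(\frac{32}{7} - 1\right) \left(-313\right) = \frac{25}{7} \left(-313\right) = - \frac{7825}{7}$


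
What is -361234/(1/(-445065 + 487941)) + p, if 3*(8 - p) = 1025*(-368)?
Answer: -46464429728/3 ≈ -1.5488e+10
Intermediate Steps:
p = 377224/3 (p = 8 - 1025*(-368)/3 = 8 - 1/3*(-377200) = 8 + 377200/3 = 377224/3 ≈ 1.2574e+5)
-361234/(1/(-445065 + 487941)) + p = -361234/(1/(-445065 + 487941)) + 377224/3 = -361234/(1/42876) + 377224/3 = -361234/1/42876 + 377224/3 = -361234*42876 + 377224/3 = -15488268984 + 377224/3 = -46464429728/3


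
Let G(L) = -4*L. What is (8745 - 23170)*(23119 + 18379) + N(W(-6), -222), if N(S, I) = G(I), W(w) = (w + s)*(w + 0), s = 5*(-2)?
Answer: -598607762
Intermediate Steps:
s = -10
W(w) = w*(-10 + w) (W(w) = (w - 10)*(w + 0) = (-10 + w)*w = w*(-10 + w))
N(S, I) = -4*I
(8745 - 23170)*(23119 + 18379) + N(W(-6), -222) = (8745 - 23170)*(23119 + 18379) - 4*(-222) = -14425*41498 + 888 = -598608650 + 888 = -598607762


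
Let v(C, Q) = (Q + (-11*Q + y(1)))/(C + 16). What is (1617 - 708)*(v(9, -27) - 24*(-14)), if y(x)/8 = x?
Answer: 7888302/25 ≈ 3.1553e+5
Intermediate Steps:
y(x) = 8*x
v(C, Q) = (8 - 10*Q)/(16 + C) (v(C, Q) = (Q + (-11*Q + 8*1))/(C + 16) = (Q + (-11*Q + 8))/(16 + C) = (Q + (8 - 11*Q))/(16 + C) = (8 - 10*Q)/(16 + C))
(1617 - 708)*(v(9, -27) - 24*(-14)) = (1617 - 708)*(2*(4 - 5*(-27))/(16 + 9) - 24*(-14)) = 909*(2*(4 + 135)/25 + 336) = 909*(2*(1/25)*139 + 336) = 909*(278/25 + 336) = 909*(8678/25) = 7888302/25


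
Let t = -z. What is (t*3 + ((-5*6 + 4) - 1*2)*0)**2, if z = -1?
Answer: 9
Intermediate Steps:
t = 1 (t = -1*(-1) = 1)
(t*3 + ((-5*6 + 4) - 1*2)*0)**2 = (1*3 + ((-5*6 + 4) - 1*2)*0)**2 = (3 + ((-30 + 4) - 2)*0)**2 = (3 + (-26 - 2)*0)**2 = (3 - 28*0)**2 = (3 + 0)**2 = 3**2 = 9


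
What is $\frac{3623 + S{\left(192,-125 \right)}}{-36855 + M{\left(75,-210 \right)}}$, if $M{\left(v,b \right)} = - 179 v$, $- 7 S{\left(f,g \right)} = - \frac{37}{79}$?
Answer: $- \frac{166963}{2317070} \approx -0.072058$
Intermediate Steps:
$S{\left(f,g \right)} = \frac{37}{553}$ ($S{\left(f,g \right)} = - \frac{\left(-37\right) \frac{1}{79}}{7} = \left(- \frac{1}{7}\right) \left(- \frac{37}{79}\right) = \frac{37}{553}$)
$\frac{3623 + S{\left(192,-125 \right)}}{-36855 + M{\left(75,-210 \right)}} = \frac{3623 + \frac{37}{553}}{-36855 - 13425} = \frac{2003556}{553 \left(-36855 - 13425\right)} = \frac{2003556}{553 \left(-50280\right)} = \frac{2003556}{553} \left(- \frac{1}{50280}\right) = - \frac{166963}{2317070}$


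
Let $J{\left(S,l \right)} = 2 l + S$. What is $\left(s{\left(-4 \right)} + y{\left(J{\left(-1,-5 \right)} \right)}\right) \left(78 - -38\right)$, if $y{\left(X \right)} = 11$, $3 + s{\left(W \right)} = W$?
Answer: $464$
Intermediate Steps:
$s{\left(W \right)} = -3 + W$
$J{\left(S,l \right)} = S + 2 l$
$\left(s{\left(-4 \right)} + y{\left(J{\left(-1,-5 \right)} \right)}\right) \left(78 - -38\right) = \left(\left(-3 - 4\right) + 11\right) \left(78 - -38\right) = \left(-7 + 11\right) \left(78 + 38\right) = 4 \cdot 116 = 464$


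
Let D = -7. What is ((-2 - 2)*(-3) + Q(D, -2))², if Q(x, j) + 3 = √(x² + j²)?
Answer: (9 + √53)² ≈ 265.04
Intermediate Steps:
Q(x, j) = -3 + √(j² + x²) (Q(x, j) = -3 + √(x² + j²) = -3 + √(j² + x²))
((-2 - 2)*(-3) + Q(D, -2))² = ((-2 - 2)*(-3) + (-3 + √((-2)² + (-7)²)))² = (-4*(-3) + (-3 + √(4 + 49)))² = (12 + (-3 + √53))² = (9 + √53)²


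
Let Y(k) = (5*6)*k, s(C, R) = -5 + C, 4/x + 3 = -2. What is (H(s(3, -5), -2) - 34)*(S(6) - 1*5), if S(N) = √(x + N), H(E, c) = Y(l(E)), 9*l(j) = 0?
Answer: 170 - 34*√130/5 ≈ 92.468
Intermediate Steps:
x = -⅘ (x = 4/(-3 - 2) = 4/(-5) = 4*(-⅕) = -⅘ ≈ -0.80000)
l(j) = 0 (l(j) = (⅑)*0 = 0)
Y(k) = 30*k
H(E, c) = 0 (H(E, c) = 30*0 = 0)
S(N) = √(-⅘ + N)
(H(s(3, -5), -2) - 34)*(S(6) - 1*5) = (0 - 34)*(√(-20 + 25*6)/5 - 1*5) = -34*(√(-20 + 150)/5 - 5) = -34*(√130/5 - 5) = -34*(-5 + √130/5) = 170 - 34*√130/5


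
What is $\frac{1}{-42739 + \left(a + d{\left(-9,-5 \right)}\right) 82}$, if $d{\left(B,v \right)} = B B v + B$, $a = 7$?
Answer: $- \frac{1}{76113} \approx -1.3138 \cdot 10^{-5}$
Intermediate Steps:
$d{\left(B,v \right)} = B + v B^{2}$ ($d{\left(B,v \right)} = B^{2} v + B = v B^{2} + B = B + v B^{2}$)
$\frac{1}{-42739 + \left(a + d{\left(-9,-5 \right)}\right) 82} = \frac{1}{-42739 + \left(7 - 9 \left(1 - -45\right)\right) 82} = \frac{1}{-42739 + \left(7 - 9 \left(1 + 45\right)\right) 82} = \frac{1}{-42739 + \left(7 - 414\right) 82} = \frac{1}{-42739 - 33374} = \frac{1}{-76113} = - \frac{1}{76113}$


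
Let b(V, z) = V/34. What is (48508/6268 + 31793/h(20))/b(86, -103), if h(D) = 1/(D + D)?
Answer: 33877555239/67381 ≈ 5.0278e+5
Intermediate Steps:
b(V, z) = V/34 (b(V, z) = V*(1/34) = V/34)
h(D) = 1/(2*D)
(48508/6268 + 31793/h(20))/b(86, -103) = (48508/6268 + 31793/(((½)/20)))/(((1/34)*86)) = (48508*(1/6268) + 31793/(((½)*(1/20))))/(43/17) = (12127/1567 + 31793/(1/40))*(17/43) = (12127/1567 + 31793*40)*(17/43) = (12127/1567 + 1271720)*(17/43) = (1992797367/1567)*(17/43) = 33877555239/67381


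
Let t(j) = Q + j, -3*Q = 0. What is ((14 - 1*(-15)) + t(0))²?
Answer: 841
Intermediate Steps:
Q = 0 (Q = -⅓*0 = 0)
t(j) = j (t(j) = 0 + j = j)
((14 - 1*(-15)) + t(0))² = ((14 - 1*(-15)) + 0)² = ((14 + 15) + 0)² = (29 + 0)² = 29² = 841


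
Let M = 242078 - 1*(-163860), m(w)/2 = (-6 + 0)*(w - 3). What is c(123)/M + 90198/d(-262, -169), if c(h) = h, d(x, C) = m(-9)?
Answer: 1017078151/1623752 ≈ 626.38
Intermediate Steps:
m(w) = 36 - 12*w (m(w) = 2*((-6 + 0)*(w - 3)) = 2*(-6*(-3 + w)) = 2*(18 - 6*w) = 36 - 12*w)
d(x, C) = 144 (d(x, C) = 36 - 12*(-9) = 36 + 108 = 144)
M = 405938 (M = 242078 + 163860 = 405938)
c(123)/M + 90198/d(-262, -169) = 123/405938 + 90198/144 = 123*(1/405938) + 90198*(1/144) = 123/405938 + 5011/8 = 1017078151/1623752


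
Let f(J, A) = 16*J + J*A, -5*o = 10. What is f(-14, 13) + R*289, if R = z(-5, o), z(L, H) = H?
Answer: -984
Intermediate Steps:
o = -2 (o = -⅕*10 = -2)
R = -2
f(J, A) = 16*J + A*J
f(-14, 13) + R*289 = -14*(16 + 13) - 2*289 = -14*29 - 578 = -406 - 578 = -984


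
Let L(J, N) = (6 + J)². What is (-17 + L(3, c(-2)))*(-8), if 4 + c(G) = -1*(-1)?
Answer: -512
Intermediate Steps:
c(G) = -3 (c(G) = -4 - 1*(-1) = -4 + 1 = -3)
(-17 + L(3, c(-2)))*(-8) = (-17 + (6 + 3)²)*(-8) = (-17 + 9²)*(-8) = (-17 + 81)*(-8) = 64*(-8) = -512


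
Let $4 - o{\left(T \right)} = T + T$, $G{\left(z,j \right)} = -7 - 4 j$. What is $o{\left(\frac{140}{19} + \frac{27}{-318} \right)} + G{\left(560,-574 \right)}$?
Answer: $\frac{2294382}{1007} \approx 2278.4$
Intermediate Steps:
$o{\left(T \right)} = 4 - 2 T$ ($o{\left(T \right)} = 4 - \left(T + T\right) = 4 - 2 T$)
$o{\left(\frac{140}{19} + \frac{27}{-318} \right)} + G{\left(560,-574 \right)} = \left(4 - 2 \left(\frac{140}{19} + \frac{27}{-318}\right)\right) - -2289 = \left(4 - 2 \left(140 \cdot \frac{1}{19} + 27 \left(- \frac{1}{318}\right)\right)\right) + \left(-7 + 2296\right) = \left(4 - 2 \left(\frac{140}{19} - \frac{9}{106}\right)\right) + 2289 = \left(4 - \frac{14669}{1007}\right) + 2289 = - \frac{10641}{1007} + 2289 = \frac{2294382}{1007}$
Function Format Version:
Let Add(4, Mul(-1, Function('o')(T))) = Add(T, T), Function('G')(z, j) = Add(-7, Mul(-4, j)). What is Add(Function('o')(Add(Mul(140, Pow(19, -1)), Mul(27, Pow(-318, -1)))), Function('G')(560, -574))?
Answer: Rational(2294382, 1007) ≈ 2278.4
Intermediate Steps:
Function('o')(T) = Add(4, Mul(-2, T)) (Function('o')(T) = Add(4, Mul(-1, Add(T, T))) = Add(4, Mul(-1, Mul(2, T))) = Add(4, Mul(-2, T)))
Add(Function('o')(Add(Mul(140, Pow(19, -1)), Mul(27, Pow(-318, -1)))), Function('G')(560, -574)) = Add(Add(4, Mul(-2, Add(Mul(140, Pow(19, -1)), Mul(27, Pow(-318, -1))))), Add(-7, Mul(-4, -574))) = Add(Add(4, Mul(-2, Add(Mul(140, Rational(1, 19)), Mul(27, Rational(-1, 318))))), Add(-7, 2296)) = Add(Add(4, Mul(-2, Add(Rational(140, 19), Rational(-9, 106)))), 2289) = Add(Add(4, Mul(-2, Rational(14669, 2014))), 2289) = Add(Add(4, Rational(-14669, 1007)), 2289) = Add(Rational(-10641, 1007), 2289) = Rational(2294382, 1007)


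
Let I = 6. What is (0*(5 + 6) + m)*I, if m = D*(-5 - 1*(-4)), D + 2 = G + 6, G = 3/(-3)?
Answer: -18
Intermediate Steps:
G = -1 (G = 3*(-⅓) = -1)
D = 3 (D = -2 + (-1 + 6) = -2 + 5 = 3)
m = -3 (m = 3*(-5 - 1*(-4)) = 3*(-5 + 4) = 3*(-1) = -3)
(0*(5 + 6) + m)*I = (0*(5 + 6) - 3)*6 = (0*11 - 3)*6 = (0 - 3)*6 = -3*6 = -18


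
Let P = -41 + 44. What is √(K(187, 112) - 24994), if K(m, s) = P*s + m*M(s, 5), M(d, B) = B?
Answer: I*√23723 ≈ 154.02*I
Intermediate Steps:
P = 3
K(m, s) = 3*s + 5*m (K(m, s) = 3*s + m*5 = 3*s + 5*m)
√(K(187, 112) - 24994) = √((3*112 + 5*187) - 24994) = √((336 + 935) - 24994) = √(1271 - 24994) = √(-23723) = I*√23723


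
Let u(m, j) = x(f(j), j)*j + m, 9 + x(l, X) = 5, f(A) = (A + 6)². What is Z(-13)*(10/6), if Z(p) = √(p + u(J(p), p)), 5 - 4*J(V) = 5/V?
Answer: 5*√27274/78 ≈ 10.586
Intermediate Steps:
f(A) = (6 + A)²
x(l, X) = -4 (x(l, X) = -9 + 5 = -4)
J(V) = 5/4 - 5/(4*V)
u(m, j) = m - 4*j (u(m, j) = -4*j + m = m - 4*j)
Z(p) = √(-3*p + 5*(-1 + p)/(4*p)) (Z(p) = √(p + (5*(-1 + p)/(4*p) - 4*p)) = √(p + (-4*p + 5*(-1 + p)/(4*p))) = √(-3*p + 5*(-1 + p)/(4*p)))
Z(-13)*(10/6) = (√(5 - 12*(-13) - 5/(-13))/2)*(10/6) = (√(5 + 156 - 5*(-1/13))/2)*(10*(⅙)) = (√(5 + 156 + 5/13)/2)*(5/3) = (√(2098/13)/2)*(5/3) = ((√27274/13)/2)*(5/3) = (√27274/26)*(5/3) = 5*√27274/78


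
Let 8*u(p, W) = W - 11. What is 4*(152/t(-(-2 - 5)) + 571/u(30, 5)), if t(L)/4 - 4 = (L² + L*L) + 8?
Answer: -502252/165 ≈ -3044.0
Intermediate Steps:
u(p, W) = -11/8 + W/8 (u(p, W) = (W - 11)/8 = (-11 + W)/8 = -11/8 + W/8)
t(L) = 48 + 8*L² (t(L) = 16 + 4*((L² + L*L) + 8) = 16 + 4*((L² + L²) + 8) = 16 + 4*(2*L² + 8) = 16 + 4*(8 + 2*L²) = 16 + (32 + 8*L²) = 48 + 8*L²)
4*(152/t(-(-2 - 5)) + 571/u(30, 5)) = 4*(152/(48 + 8*(-(-2 - 5))²) + 571/(-11/8 + (⅛)*5)) = 4*(152/(48 + 8*(-1*(-7))²) + 571/(-11/8 + 5/8)) = 4*(152/(48 + 8*7²) + 571/(-¾)) = 4*(152/(48 + 8*49) + 571*(-4/3)) = 4*(152/(48 + 392) - 2284/3) = 4*(152/440 - 2284/3) = 4*(152*(1/440) - 2284/3) = 4*(19/55 - 2284/3) = 4*(-125563/165) = -502252/165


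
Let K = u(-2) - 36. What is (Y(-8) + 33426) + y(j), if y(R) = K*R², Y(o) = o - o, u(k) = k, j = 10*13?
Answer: -608774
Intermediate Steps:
j = 130
Y(o) = 0
K = -38 (K = -2 - 36 = -38)
y(R) = -38*R²
(Y(-8) + 33426) + y(j) = (0 + 33426) - 38*130² = 33426 - 38*16900 = 33426 - 642200 = -608774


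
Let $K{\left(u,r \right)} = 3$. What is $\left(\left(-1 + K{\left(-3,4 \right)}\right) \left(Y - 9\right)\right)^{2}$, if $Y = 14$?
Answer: $100$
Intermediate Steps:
$\left(\left(-1 + K{\left(-3,4 \right)}\right) \left(Y - 9\right)\right)^{2} = \left(\left(-1 + 3\right) \left(14 - 9\right)\right)^{2} = \left(2 \cdot 5\right)^{2} = 10^{2} = 100$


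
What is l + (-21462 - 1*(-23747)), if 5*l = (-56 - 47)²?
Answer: 22034/5 ≈ 4406.8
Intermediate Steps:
l = 10609/5 (l = (-56 - 47)²/5 = (⅕)*(-103)² = (⅕)*10609 = 10609/5 ≈ 2121.8)
l + (-21462 - 1*(-23747)) = 10609/5 + (-21462 - 1*(-23747)) = 10609/5 + (-21462 + 23747) = 10609/5 + 2285 = 22034/5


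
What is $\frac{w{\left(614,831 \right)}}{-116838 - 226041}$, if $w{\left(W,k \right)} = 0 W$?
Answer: $0$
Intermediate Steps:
$w{\left(W,k \right)} = 0$
$\frac{w{\left(614,831 \right)}}{-116838 - 226041} = \frac{0}{-116838 - 226041} = \frac{0}{-342879} = 0 \left(- \frac{1}{342879}\right) = 0$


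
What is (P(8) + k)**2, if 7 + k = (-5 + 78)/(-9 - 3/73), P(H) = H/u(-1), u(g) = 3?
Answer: 67059721/435600 ≈ 153.95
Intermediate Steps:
P(H) = H/3
k = -9949/660 (k = -7 + (-5 + 78)/(-9 - 3/73) = -7 + 73/(-9 - 3*1/73) = -7 + 73/(-9 - 3/73) = -7 + 73/(-660/73) = -7 + 73*(-73/660) = -7 - 5329/660 = -9949/660 ≈ -15.074)
(P(8) + k)**2 = ((1/3)*8 - 9949/660)**2 = (8/3 - 9949/660)**2 = (-8189/660)**2 = 67059721/435600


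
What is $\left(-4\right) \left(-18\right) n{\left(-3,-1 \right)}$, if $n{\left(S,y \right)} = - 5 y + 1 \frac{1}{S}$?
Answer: $336$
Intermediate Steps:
$n{\left(S,y \right)} = \frac{1}{S} - 5 y$ ($n{\left(S,y \right)} = - 5 y + \frac{1}{S} = \frac{1}{S} - 5 y$)
$\left(-4\right) \left(-18\right) n{\left(-3,-1 \right)} = \left(-4\right) \left(-18\right) \left(\frac{1}{-3} - -5\right) = 72 \left(- \frac{1}{3} + 5\right) = 72 \cdot \frac{14}{3} = 336$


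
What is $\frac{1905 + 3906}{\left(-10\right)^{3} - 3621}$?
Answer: $- \frac{5811}{4621} \approx -1.2575$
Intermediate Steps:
$\frac{1905 + 3906}{\left(-10\right)^{3} - 3621} = \frac{5811}{-1000 - 3621} = \frac{5811}{-4621} = 5811 \left(- \frac{1}{4621}\right) = - \frac{5811}{4621}$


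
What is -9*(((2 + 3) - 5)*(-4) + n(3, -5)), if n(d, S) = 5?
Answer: -45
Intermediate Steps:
-9*(((2 + 3) - 5)*(-4) + n(3, -5)) = -9*(((2 + 3) - 5)*(-4) + 5) = -9*((5 - 5)*(-4) + 5) = -9*(0*(-4) + 5) = -9*(0 + 5) = -9*5 = -45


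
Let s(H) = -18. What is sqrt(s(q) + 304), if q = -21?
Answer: sqrt(286) ≈ 16.912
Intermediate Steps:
sqrt(s(q) + 304) = sqrt(-18 + 304) = sqrt(286)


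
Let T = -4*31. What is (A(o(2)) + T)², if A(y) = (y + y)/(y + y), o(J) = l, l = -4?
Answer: 15129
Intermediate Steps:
o(J) = -4
A(y) = 1 (A(y) = (2*y)/((2*y)) = (2*y)*(1/(2*y)) = 1)
T = -124
(A(o(2)) + T)² = (1 - 124)² = (-123)² = 15129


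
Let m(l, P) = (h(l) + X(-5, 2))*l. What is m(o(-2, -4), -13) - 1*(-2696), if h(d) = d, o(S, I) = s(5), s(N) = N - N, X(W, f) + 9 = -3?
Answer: 2696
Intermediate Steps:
X(W, f) = -12 (X(W, f) = -9 - 3 = -12)
s(N) = 0
o(S, I) = 0
m(l, P) = l*(-12 + l) (m(l, P) = (l - 12)*l = (-12 + l)*l = l*(-12 + l))
m(o(-2, -4), -13) - 1*(-2696) = 0*(-12 + 0) - 1*(-2696) = 0*(-12) + 2696 = 0 + 2696 = 2696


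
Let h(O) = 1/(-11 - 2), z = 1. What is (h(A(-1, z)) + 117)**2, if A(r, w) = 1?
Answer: 2310400/169 ≈ 13671.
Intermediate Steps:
h(O) = -1/13 (h(O) = 1/(-13) = -1/13)
(h(A(-1, z)) + 117)**2 = (-1/13 + 117)**2 = (1520/13)**2 = 2310400/169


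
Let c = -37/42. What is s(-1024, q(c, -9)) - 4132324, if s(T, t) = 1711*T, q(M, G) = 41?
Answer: -5884388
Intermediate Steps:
c = -37/42 (c = -37*1/42 = -37/42 ≈ -0.88095)
s(-1024, q(c, -9)) - 4132324 = 1711*(-1024) - 4132324 = -1752064 - 4132324 = -5884388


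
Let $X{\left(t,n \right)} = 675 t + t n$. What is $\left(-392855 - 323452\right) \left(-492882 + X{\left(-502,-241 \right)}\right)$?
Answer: $509115200250$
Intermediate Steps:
$X{\left(t,n \right)} = 675 t + n t$
$\left(-392855 - 323452\right) \left(-492882 + X{\left(-502,-241 \right)}\right) = \left(-392855 - 323452\right) \left(-492882 - 502 \left(675 - 241\right)\right) = - 716307 \left(-492882 - 217868\right) = \left(-716307\right) \left(-710750\right) = 509115200250$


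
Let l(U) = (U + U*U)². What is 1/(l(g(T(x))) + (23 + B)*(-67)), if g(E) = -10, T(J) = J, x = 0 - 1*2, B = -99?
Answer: 1/13192 ≈ 7.5803e-5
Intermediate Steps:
x = -2 (x = 0 - 2 = -2)
l(U) = (U + U²)²
1/(l(g(T(x))) + (23 + B)*(-67)) = 1/((-10)²*(1 - 10)² + (23 - 99)*(-67)) = 1/(100*(-9)² - 76*(-67)) = 1/(100*81 + 5092) = 1/(8100 + 5092) = 1/13192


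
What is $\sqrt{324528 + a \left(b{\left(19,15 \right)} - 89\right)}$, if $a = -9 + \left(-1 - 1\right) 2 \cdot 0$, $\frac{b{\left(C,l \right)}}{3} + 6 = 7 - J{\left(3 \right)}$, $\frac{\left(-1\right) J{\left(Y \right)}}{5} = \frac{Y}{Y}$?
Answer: $\sqrt{325167} \approx 570.23$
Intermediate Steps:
$J{\left(Y \right)} = -5$ ($J{\left(Y \right)} = - 5 \frac{Y}{Y} = \left(-5\right) 1 = -5$)
$b{\left(C,l \right)} = 18$ ($b{\left(C,l \right)} = -18 + 3 \left(7 - -5\right) = -18 + 3 \left(7 + 5\right) = -18 + 3 \cdot 12 = -18 + 36 = 18$)
$a = -9$ ($a = -9 + \left(-2\right) 2 \cdot 0 = -9 - 0 = -9 + 0 = -9$)
$\sqrt{324528 + a \left(b{\left(19,15 \right)} - 89\right)} = \sqrt{324528 - 9 \left(18 - 89\right)} = \sqrt{324528 - -639} = \sqrt{324528 + 639} = \sqrt{325167}$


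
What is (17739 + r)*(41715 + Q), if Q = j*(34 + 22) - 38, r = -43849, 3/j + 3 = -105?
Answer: -9793312690/9 ≈ -1.0881e+9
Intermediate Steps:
j = -1/36 (j = 3/(-3 - 105) = 3/(-108) = 3*(-1/108) = -1/36 ≈ -0.027778)
Q = -356/9 (Q = -(34 + 22)/36 - 38 = -1/36*56 - 38 = -14/9 - 38 = -356/9 ≈ -39.556)
(17739 + r)*(41715 + Q) = (17739 - 43849)*(41715 - 356/9) = -26110*375079/9 = -9793312690/9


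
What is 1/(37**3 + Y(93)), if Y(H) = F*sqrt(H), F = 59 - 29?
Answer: 50653/2565642709 - 30*sqrt(93)/2565642709 ≈ 1.9630e-5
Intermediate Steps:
F = 30
Y(H) = 30*sqrt(H)
1/(37**3 + Y(93)) = 1/(37**3 + 30*sqrt(93)) = 1/(50653 + 30*sqrt(93))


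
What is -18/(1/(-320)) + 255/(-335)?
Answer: 385869/67 ≈ 5759.2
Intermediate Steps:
-18/(1/(-320)) + 255/(-335) = -18/(-1/320) + 255*(-1/335) = -18*(-320) - 51/67 = 5760 - 51/67 = 385869/67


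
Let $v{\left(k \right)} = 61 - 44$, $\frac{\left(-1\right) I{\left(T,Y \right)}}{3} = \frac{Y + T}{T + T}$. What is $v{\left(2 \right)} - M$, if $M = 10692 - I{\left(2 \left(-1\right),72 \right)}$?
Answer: $- \frac{21245}{2} \approx -10623.0$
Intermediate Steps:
$I{\left(T,Y \right)} = - \frac{3 \left(T + Y\right)}{2 T}$ ($I{\left(T,Y \right)} = - 3 \frac{Y + T}{T + T} = - 3 \frac{T + Y}{2 T} = - \frac{3 \left(T + Y\right)}{2 T}$)
$v{\left(k \right)} = 17$
$M = \frac{21279}{2}$ ($M = 10692 - \frac{3 \left(- 2 \left(-1\right) - 72\right)}{2 \cdot 2 \left(-1\right)} = 10692 - \frac{3 \left(\left(-1\right) \left(-2\right) - 72\right)}{2 \left(-2\right)} = 10692 - \frac{3}{2} \left(- \frac{1}{2}\right) \left(2 - 72\right) = 10692 - \frac{3}{2} \left(- \frac{1}{2}\right) \left(-70\right) = 10692 - \frac{105}{2} = \frac{21279}{2} \approx 10640.0$)
$v{\left(2 \right)} - M = 17 - \frac{21279}{2} = - \frac{21245}{2}$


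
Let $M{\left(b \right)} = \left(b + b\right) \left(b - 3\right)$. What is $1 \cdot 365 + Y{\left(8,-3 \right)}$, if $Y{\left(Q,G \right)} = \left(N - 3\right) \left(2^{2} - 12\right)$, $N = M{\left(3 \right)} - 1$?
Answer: $397$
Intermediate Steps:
$M{\left(b \right)} = 2 b \left(-3 + b\right)$
$N = -1$ ($N = 2 \cdot 3 \left(-3 + 3\right) - 1 = 2 \cdot 3 \cdot 0 - 1 = 0 - 1 = -1$)
$Y{\left(Q,G \right)} = 32$ ($Y{\left(Q,G \right)} = \left(-1 - 3\right) \left(2^{2} - 12\right) = \left(-1 - 3\right) \left(4 - 12\right) = \left(-4\right) \left(-8\right) = 32$)
$1 \cdot 365 + Y{\left(8,-3 \right)} = 1 \cdot 365 + 32 = 365 + 32 = 397$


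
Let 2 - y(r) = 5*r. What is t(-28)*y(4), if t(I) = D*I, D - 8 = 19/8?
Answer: 5229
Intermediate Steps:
D = 83/8 (D = 8 + 19/8 = 83/8 ≈ 10.375)
y(r) = 2 - 5*r
t(I) = 83*I/8
t(-28)*y(4) = ((83/8)*(-28))*(2 - 5*4) = -581*(2 - 20)/2 = -581/2*(-18) = 5229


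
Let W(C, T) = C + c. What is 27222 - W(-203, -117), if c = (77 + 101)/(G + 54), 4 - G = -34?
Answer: 1261461/46 ≈ 27423.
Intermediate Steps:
G = 38 (G = 4 - 1*(-34) = 4 + 34 = 38)
c = 89/46 (c = (77 + 101)/(38 + 54) = 178/92 = 178*(1/92) = 89/46 ≈ 1.9348)
W(C, T) = 89/46 + C (W(C, T) = C + 89/46 = 89/46 + C)
27222 - W(-203, -117) = 27222 - (89/46 - 203) = 27222 - 1*(-9249/46) = 27222 + 9249/46 = 1261461/46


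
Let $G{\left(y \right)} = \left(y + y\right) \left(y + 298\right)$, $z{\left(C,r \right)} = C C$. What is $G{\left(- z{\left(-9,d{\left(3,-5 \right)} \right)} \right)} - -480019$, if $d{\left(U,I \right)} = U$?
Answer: $444865$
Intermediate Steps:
$z{\left(C,r \right)} = C^{2}$
$G{\left(y \right)} = 2 y \left(298 + y\right)$
$G{\left(- z{\left(-9,d{\left(3,-5 \right)} \right)} \right)} - -480019 = 2 \left(- \left(-9\right)^{2}\right) \left(298 - \left(-9\right)^{2}\right) - -480019 = 2 \left(\left(-1\right) 81\right) \left(298 - 81\right) + 480019 = 2 \left(-81\right) \left(298 - 81\right) + 480019 = 2 \left(-81\right) 217 + 480019 = -35154 + 480019 = 444865$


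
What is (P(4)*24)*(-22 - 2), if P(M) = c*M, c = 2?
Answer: -4608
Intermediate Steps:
P(M) = 2*M
(P(4)*24)*(-22 - 2) = ((2*4)*24)*(-22 - 2) = (8*24)*(-24) = 192*(-24) = -4608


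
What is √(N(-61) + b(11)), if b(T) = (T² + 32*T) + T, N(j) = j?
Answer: 3*√47 ≈ 20.567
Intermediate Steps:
b(T) = T² + 33*T
√(N(-61) + b(11)) = √(-61 + 11*(33 + 11)) = √(-61 + 11*44) = √(-61 + 484) = √423 = 3*√47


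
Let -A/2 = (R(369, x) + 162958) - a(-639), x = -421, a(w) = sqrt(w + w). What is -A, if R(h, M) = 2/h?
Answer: 120263008/369 - 6*I*sqrt(142) ≈ 3.2592e+5 - 71.498*I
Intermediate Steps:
a(w) = sqrt(2)*sqrt(w) (a(w) = sqrt(2*w) = sqrt(2)*sqrt(w))
A = -120263008/369 + 6*I*sqrt(142) (A = -2*((2/369 + 162958) - sqrt(2)*sqrt(-639)) = -2*((2*(1/369) + 162958) - sqrt(2)*3*I*sqrt(71)) = -2*((2/369 + 162958) - 3*I*sqrt(142)) = -2*(60131504/369 - 3*I*sqrt(142)) = -120263008/369 + 6*I*sqrt(142) ≈ -3.2592e+5 + 71.498*I)
-A = -(-120263008/369 + 6*I*sqrt(142)) = 120263008/369 - 6*I*sqrt(142)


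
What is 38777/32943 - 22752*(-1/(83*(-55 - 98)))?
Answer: -28565557/46482573 ≈ -0.61454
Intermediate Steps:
38777/32943 - 22752*(-1/(83*(-55 - 98))) = 38777*(1/32943) - 22752/((-153*(-83))) = 38777/32943 - 22752/12699 = 38777/32943 - 22752*1/12699 = 38777/32943 - 2528/1411 = -28565557/46482573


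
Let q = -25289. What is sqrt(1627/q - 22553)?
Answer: 2*I*sqrt(29800497199)/2299 ≈ 150.18*I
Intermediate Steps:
sqrt(1627/q - 22553) = sqrt(1627/(-25289) - 22553) = sqrt(1627*(-1/25289) - 22553) = sqrt(-1627/25289 - 22553) = sqrt(-570344444/25289) = 2*I*sqrt(29800497199)/2299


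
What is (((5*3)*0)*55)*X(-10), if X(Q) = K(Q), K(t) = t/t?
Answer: 0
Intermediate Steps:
K(t) = 1
X(Q) = 1
(((5*3)*0)*55)*X(-10) = (((5*3)*0)*55)*1 = ((15*0)*55)*1 = (0*55)*1 = 0*1 = 0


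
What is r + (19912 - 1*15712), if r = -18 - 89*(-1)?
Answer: 4271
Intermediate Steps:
r = 71 (r = -18 + 89 = 71)
r + (19912 - 1*15712) = 71 + (19912 - 1*15712) = 71 + (19912 - 15712) = 71 + 4200 = 4271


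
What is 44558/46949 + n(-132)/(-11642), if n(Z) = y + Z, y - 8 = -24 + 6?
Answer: 262705497/273290129 ≈ 0.96127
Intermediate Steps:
y = -10 (y = 8 + (-24 + 6) = 8 - 18 = -10)
n(Z) = -10 + Z
44558/46949 + n(-132)/(-11642) = 44558/46949 + (-10 - 132)/(-11642) = 44558*(1/46949) - 142*(-1/11642) = 44558/46949 + 71/5821 = 262705497/273290129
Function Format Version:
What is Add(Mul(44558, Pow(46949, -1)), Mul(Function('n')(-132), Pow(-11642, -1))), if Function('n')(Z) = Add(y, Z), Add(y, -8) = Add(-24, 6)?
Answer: Rational(262705497, 273290129) ≈ 0.96127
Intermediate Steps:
y = -10 (y = Add(8, Add(-24, 6)) = Add(8, -18) = -10)
Function('n')(Z) = Add(-10, Z)
Add(Mul(44558, Pow(46949, -1)), Mul(Function('n')(-132), Pow(-11642, -1))) = Add(Mul(44558, Pow(46949, -1)), Mul(Add(-10, -132), Pow(-11642, -1))) = Add(Mul(44558, Rational(1, 46949)), Mul(-142, Rational(-1, 11642))) = Add(Rational(44558, 46949), Rational(71, 5821)) = Rational(262705497, 273290129)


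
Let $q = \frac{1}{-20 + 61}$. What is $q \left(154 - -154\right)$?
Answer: $\frac{308}{41} \approx 7.5122$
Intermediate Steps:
$q = \frac{1}{41} \approx 0.02439$
$q \left(154 - -154\right) = \frac{154 - -154}{41} = \frac{154 + 154}{41} = \frac{1}{41} \cdot 308 = \frac{308}{41}$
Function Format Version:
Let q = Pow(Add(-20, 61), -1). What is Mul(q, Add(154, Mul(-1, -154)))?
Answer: Rational(308, 41) ≈ 7.5122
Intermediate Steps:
q = Rational(1, 41) (q = Pow(41, -1) = Rational(1, 41) ≈ 0.024390)
Mul(q, Add(154, Mul(-1, -154))) = Mul(Rational(1, 41), Add(154, Mul(-1, -154))) = Mul(Rational(1, 41), Add(154, 154)) = Mul(Rational(1, 41), 308) = Rational(308, 41)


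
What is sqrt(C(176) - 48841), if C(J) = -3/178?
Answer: I*sqrt(1547478778)/178 ≈ 221.0*I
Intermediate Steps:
C(J) = -3/178 (C(J) = -3*1/178 = -3/178)
sqrt(C(176) - 48841) = sqrt(-3/178 - 48841) = sqrt(-8693701/178) = I*sqrt(1547478778)/178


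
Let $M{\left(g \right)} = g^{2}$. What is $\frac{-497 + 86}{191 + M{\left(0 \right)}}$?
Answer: $- \frac{411}{191} \approx -2.1518$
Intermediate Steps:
$\frac{-497 + 86}{191 + M{\left(0 \right)}} = \frac{-497 + 86}{191 + 0^{2}} = - \frac{411}{191 + 0} = - \frac{411}{191}$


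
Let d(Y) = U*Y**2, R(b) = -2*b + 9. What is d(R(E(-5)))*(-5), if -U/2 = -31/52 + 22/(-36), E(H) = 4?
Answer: -2825/234 ≈ -12.073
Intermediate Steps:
U = 565/234 (U = -2*(-31/52 + 22/(-36)) = -2*(-31*1/52 + 22*(-1/36)) = -2*(-31/52 - 11/18) = -2*(-565/468) = 565/234 ≈ 2.4145)
R(b) = 9 - 2*b
d(Y) = 565*Y**2/234
d(R(E(-5)))*(-5) = (565*(9 - 2*4)**2/234)*(-5) = (565*(9 - 8)**2/234)*(-5) = ((565/234)*1**2)*(-5) = ((565/234)*1)*(-5) = (565/234)*(-5) = -2825/234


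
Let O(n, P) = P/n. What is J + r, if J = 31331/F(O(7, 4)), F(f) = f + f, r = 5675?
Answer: 264717/8 ≈ 33090.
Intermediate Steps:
F(f) = 2*f
J = 219317/8 (J = 31331/((2*(4/7))) = 31331/(8/7) = 31331*(7/8) = 219317/8 ≈ 27415.)
J + r = 219317/8 + 5675 = 264717/8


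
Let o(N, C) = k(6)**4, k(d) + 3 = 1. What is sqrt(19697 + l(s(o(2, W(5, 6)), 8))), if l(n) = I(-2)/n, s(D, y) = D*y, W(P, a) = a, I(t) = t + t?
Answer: sqrt(1260606)/8 ≈ 140.35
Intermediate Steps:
k(d) = -2 (k(d) = -3 + 1 = -2)
I(t) = 2*t
o(N, C) = 16 (o(N, C) = (-2)**4 = 16)
l(n) = -4/n (l(n) = (2*(-2))/n = -4/n)
sqrt(19697 + l(s(o(2, W(5, 6)), 8))) = sqrt(19697 - 4/(16*8)) = sqrt(19697 - 4/128) = sqrt(19697 - 4*1/128) = sqrt(19697 - 1/32) = sqrt(630303/32) = sqrt(1260606)/8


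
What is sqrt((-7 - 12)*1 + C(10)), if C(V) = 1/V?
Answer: 3*I*sqrt(210)/10 ≈ 4.3474*I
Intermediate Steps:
sqrt((-7 - 12)*1 + C(10)) = sqrt((-7 - 12)*1 + 1/10) = sqrt(-19*1 + 1/10) = sqrt(-19 + 1/10) = sqrt(-189/10) = 3*I*sqrt(210)/10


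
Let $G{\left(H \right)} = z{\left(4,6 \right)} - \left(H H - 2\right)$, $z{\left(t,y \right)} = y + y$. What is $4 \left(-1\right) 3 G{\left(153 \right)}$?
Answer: $280740$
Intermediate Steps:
$z{\left(t,y \right)} = 2 y$
$G{\left(H \right)} = 14 - H^{2}$ ($G{\left(H \right)} = 2 \cdot 6 - \left(H H - 2\right) = 12 - \left(H^{2} - 2\right) = 12 - \left(-2 + H^{2}\right) = 14 - H^{2}$)
$4 \left(-1\right) 3 G{\left(153 \right)} = 4 \left(-1\right) 3 \left(14 - 153^{2}\right) = \left(-4\right) 3 \left(14 - 23409\right) = - 12 \left(14 - 23409\right) = \left(-12\right) \left(-23395\right) = 280740$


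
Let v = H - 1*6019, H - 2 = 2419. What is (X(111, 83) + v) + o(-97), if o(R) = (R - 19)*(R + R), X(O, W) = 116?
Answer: 19022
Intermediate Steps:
H = 2421 (H = 2 + 2419 = 2421)
o(R) = 2*R*(-19 + R) (o(R) = (-19 + R)*(2*R) = 2*R*(-19 + R))
v = -3598 (v = 2421 - 1*6019 = 2421 - 6019 = -3598)
(X(111, 83) + v) + o(-97) = (116 - 3598) + 2*(-97)*(-19 - 97) = -3482 + 2*(-97)*(-116) = -3482 + 22504 = 19022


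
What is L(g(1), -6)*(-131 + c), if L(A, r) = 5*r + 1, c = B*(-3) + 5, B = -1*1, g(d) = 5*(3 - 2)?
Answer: 3567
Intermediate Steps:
g(d) = 5 (g(d) = 5*1 = 5)
B = -1
c = 8 (c = -1*(-3) + 5 = 3 + 5 = 8)
L(A, r) = 1 + 5*r
L(g(1), -6)*(-131 + c) = (1 + 5*(-6))*(-131 + 8) = (1 - 30)*(-123) = -29*(-123) = 3567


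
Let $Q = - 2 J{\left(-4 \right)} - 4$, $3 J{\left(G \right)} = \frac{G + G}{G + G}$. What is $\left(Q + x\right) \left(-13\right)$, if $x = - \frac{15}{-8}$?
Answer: $\frac{871}{24} \approx 36.292$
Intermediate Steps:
$J{\left(G \right)} = \frac{1}{3}$ ($J{\left(G \right)} = \frac{\left(G + G\right) \frac{1}{G + G}}{3} = \frac{2 G \frac{1}{2 G}}{3} = \frac{1}{3} \cdot 1 = \frac{1}{3}$)
$x = \frac{15}{8}$ ($x = \left(-15\right) \left(- \frac{1}{8}\right) = \frac{15}{8} \approx 1.875$)
$Q = - \frac{14}{3}$ ($Q = \left(-2\right) \frac{1}{3} - 4 = - \frac{2}{3} - 4 = - \frac{14}{3} \approx -4.6667$)
$\left(Q + x\right) \left(-13\right) = \left(- \frac{14}{3} + \frac{15}{8}\right) \left(-13\right) = \left(- \frac{67}{24}\right) \left(-13\right) = \frac{871}{24}$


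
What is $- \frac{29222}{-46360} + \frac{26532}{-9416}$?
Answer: $- \frac{285547}{130540} \approx -2.1874$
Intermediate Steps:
$- \frac{29222}{-46360} + \frac{26532}{-9416} = \left(-29222\right) \left(- \frac{1}{46360}\right) + 26532 \left(- \frac{1}{9416}\right) = \frac{769}{1220} - \frac{603}{214} = - \frac{285547}{130540}$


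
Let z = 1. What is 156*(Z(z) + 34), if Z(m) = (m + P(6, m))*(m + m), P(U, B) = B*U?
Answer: 7488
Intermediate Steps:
Z(m) = 14*m² (Z(m) = (m + m*6)*(m + m) = (m + 6*m)*(2*m) = (7*m)*(2*m) = 14*m²)
156*(Z(z) + 34) = 156*(14*1² + 34) = 156*(14*1 + 34) = 156*(14 + 34) = 156*48 = 7488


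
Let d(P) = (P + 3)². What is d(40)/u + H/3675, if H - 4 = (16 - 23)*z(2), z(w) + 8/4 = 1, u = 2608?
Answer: 6823763/9584400 ≈ 0.71197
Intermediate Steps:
z(w) = -1 (z(w) = -2 + 1 = -1)
H = 11 (H = 4 + (16 - 23)*(-1) = 4 - 7*(-1) = 4 + 7 = 11)
d(P) = (3 + P)²
d(40)/u + H/3675 = (3 + 40)²/2608 + 11/3675 = 43²*(1/2608) + 11*(1/3675) = 1849*(1/2608) + 11/3675 = 1849/2608 + 11/3675 = 6823763/9584400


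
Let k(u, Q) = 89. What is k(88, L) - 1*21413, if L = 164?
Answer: -21324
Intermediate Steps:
k(88, L) - 1*21413 = 89 - 1*21413 = 89 - 21413 = -21324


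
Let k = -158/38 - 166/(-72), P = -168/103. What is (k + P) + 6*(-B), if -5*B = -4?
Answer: -2917913/352260 ≈ -8.2834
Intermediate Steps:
B = ⅘ (B = -⅕*(-4) = ⅘ ≈ 0.80000)
P = -168/103 (P = -168*1/103 = -168/103 ≈ -1.6311)
k = -1267/684 (k = -158*1/38 - 166*(-1/72) = -79/19 + 83/36 = -1267/684 ≈ -1.8523)
(k + P) + 6*(-B) = (-1267/684 - 168/103) + 6*(-1*⅘) = -245413/70452 + 6*(-⅘) = -245413/70452 - 24/5 = -2917913/352260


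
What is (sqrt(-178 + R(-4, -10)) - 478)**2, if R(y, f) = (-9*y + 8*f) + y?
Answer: (478 - I*sqrt(226))**2 ≈ 2.2826e+5 - 14372.0*I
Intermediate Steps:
R(y, f) = -8*y + 8*f
(sqrt(-178 + R(-4, -10)) - 478)**2 = (sqrt(-178 + (-8*(-4) + 8*(-10))) - 478)**2 = (sqrt(-178 + (32 - 80)) - 478)**2 = (sqrt(-178 - 48) - 478)**2 = (sqrt(-226) - 478)**2 = (I*sqrt(226) - 478)**2 = (-478 + I*sqrt(226))**2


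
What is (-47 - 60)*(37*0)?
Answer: 0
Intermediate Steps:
(-47 - 60)*(37*0) = -107*0 = 0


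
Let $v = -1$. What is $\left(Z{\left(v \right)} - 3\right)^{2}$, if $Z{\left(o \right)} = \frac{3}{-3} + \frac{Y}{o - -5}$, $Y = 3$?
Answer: $\frac{169}{16} \approx 10.563$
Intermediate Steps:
$Z{\left(o \right)} = -1 + \frac{3}{5 + o}$ ($Z{\left(o \right)} = \frac{3}{-3} + \frac{3}{o - -5} = 3 \left(- \frac{1}{3}\right) + \frac{3}{o + 5} = -1 + \frac{3}{5 + o}$)
$\left(Z{\left(v \right)} - 3\right)^{2} = \left(\frac{-2 - -1}{5 - 1} - 3\right)^{2} = \left(\frac{-2 + 1}{4} + \left(-25 + 22\right)\right)^{2} = \left(\frac{1}{4} \left(-1\right) - 3\right)^{2} = \left(- \frac{1}{4} - 3\right)^{2} = \left(- \frac{13}{4}\right)^{2} = \frac{169}{16}$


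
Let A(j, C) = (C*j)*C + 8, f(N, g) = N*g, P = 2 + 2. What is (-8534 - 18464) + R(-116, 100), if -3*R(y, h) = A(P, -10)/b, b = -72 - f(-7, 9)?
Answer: -242846/9 ≈ -26983.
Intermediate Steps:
P = 4
A(j, C) = 8 + j*C² (A(j, C) = j*C² + 8 = 8 + j*C²)
b = -9 (b = -72 - (-7)*9 = -72 - 1*(-63) = -72 + 63 = -9)
R(y, h) = 136/9 (R(y, h) = -(8 + 4*(-10)²)/(3*(-9)) = -(8 + 4*100)*(-1)/(3*9) = -(8 + 400)*(-1)/(3*9) = -136*(-1)/9 = -⅓*(-136/3) = 136/9)
(-8534 - 18464) + R(-116, 100) = (-8534 - 18464) + 136/9 = -26998 + 136/9 = -242846/9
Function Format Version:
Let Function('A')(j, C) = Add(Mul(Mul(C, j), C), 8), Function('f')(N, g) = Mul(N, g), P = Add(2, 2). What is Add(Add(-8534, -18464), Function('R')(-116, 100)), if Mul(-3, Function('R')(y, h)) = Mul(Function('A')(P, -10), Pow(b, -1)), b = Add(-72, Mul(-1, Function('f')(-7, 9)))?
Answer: Rational(-242846, 9) ≈ -26983.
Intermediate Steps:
P = 4
Function('A')(j, C) = Add(8, Mul(j, Pow(C, 2))) (Function('A')(j, C) = Add(Mul(j, Pow(C, 2)), 8) = Add(8, Mul(j, Pow(C, 2))))
b = -9 (b = Add(-72, Mul(-1, Mul(-7, 9))) = Add(-72, Mul(-1, -63)) = Add(-72, 63) = -9)
Function('R')(y, h) = Rational(136, 9) (Function('R')(y, h) = Mul(Rational(-1, 3), Mul(Add(8, Mul(4, Pow(-10, 2))), Pow(-9, -1))) = Mul(Rational(-1, 3), Mul(Add(8, Mul(4, 100)), Rational(-1, 9))) = Mul(Rational(-1, 3), Mul(Add(8, 400), Rational(-1, 9))) = Mul(Rational(-1, 3), Mul(408, Rational(-1, 9))) = Mul(Rational(-1, 3), Rational(-136, 3)) = Rational(136, 9))
Add(Add(-8534, -18464), Function('R')(-116, 100)) = Add(Add(-8534, -18464), Rational(136, 9)) = Add(-26998, Rational(136, 9)) = Rational(-242846, 9)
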